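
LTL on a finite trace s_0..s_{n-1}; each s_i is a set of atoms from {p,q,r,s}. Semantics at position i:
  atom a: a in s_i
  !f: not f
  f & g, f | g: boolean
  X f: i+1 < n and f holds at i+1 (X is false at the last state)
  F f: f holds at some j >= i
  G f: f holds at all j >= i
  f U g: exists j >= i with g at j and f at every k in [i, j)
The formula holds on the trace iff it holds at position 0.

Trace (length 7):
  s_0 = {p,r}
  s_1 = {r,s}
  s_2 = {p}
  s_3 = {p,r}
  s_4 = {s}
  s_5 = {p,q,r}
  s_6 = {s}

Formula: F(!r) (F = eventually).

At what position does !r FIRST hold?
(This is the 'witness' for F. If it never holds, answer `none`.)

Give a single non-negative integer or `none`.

s_0={p,r}: !r=False r=True
s_1={r,s}: !r=False r=True
s_2={p}: !r=True r=False
s_3={p,r}: !r=False r=True
s_4={s}: !r=True r=False
s_5={p,q,r}: !r=False r=True
s_6={s}: !r=True r=False
F(!r) holds; first witness at position 2.

Answer: 2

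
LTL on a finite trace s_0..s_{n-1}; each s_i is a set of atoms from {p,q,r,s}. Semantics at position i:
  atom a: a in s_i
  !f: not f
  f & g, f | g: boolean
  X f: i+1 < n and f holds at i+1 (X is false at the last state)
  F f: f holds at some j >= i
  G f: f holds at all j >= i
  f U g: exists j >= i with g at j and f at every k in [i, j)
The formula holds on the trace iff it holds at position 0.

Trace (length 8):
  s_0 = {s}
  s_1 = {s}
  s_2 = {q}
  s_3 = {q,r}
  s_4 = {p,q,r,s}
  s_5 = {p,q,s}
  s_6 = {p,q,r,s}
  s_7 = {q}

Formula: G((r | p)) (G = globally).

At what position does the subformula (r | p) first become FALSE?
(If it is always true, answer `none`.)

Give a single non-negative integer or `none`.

Answer: 0

Derivation:
s_0={s}: (r | p)=False r=False p=False
s_1={s}: (r | p)=False r=False p=False
s_2={q}: (r | p)=False r=False p=False
s_3={q,r}: (r | p)=True r=True p=False
s_4={p,q,r,s}: (r | p)=True r=True p=True
s_5={p,q,s}: (r | p)=True r=False p=True
s_6={p,q,r,s}: (r | p)=True r=True p=True
s_7={q}: (r | p)=False r=False p=False
G((r | p)) holds globally = False
First violation at position 0.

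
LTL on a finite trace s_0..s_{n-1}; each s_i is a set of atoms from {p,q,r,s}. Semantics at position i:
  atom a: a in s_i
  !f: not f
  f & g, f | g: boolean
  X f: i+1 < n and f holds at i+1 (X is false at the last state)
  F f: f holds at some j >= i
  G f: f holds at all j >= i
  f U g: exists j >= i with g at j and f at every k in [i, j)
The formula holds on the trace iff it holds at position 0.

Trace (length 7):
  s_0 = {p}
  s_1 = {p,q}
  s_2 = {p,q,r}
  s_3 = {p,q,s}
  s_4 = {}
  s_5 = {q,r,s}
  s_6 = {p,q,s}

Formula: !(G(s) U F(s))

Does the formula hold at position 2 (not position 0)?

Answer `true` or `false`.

s_0={p}: !(G(s) U F(s))=False (G(s) U F(s))=True G(s)=False s=False F(s)=True
s_1={p,q}: !(G(s) U F(s))=False (G(s) U F(s))=True G(s)=False s=False F(s)=True
s_2={p,q,r}: !(G(s) U F(s))=False (G(s) U F(s))=True G(s)=False s=False F(s)=True
s_3={p,q,s}: !(G(s) U F(s))=False (G(s) U F(s))=True G(s)=False s=True F(s)=True
s_4={}: !(G(s) U F(s))=False (G(s) U F(s))=True G(s)=False s=False F(s)=True
s_5={q,r,s}: !(G(s) U F(s))=False (G(s) U F(s))=True G(s)=True s=True F(s)=True
s_6={p,q,s}: !(G(s) U F(s))=False (G(s) U F(s))=True G(s)=True s=True F(s)=True
Evaluating at position 2: result = False

Answer: false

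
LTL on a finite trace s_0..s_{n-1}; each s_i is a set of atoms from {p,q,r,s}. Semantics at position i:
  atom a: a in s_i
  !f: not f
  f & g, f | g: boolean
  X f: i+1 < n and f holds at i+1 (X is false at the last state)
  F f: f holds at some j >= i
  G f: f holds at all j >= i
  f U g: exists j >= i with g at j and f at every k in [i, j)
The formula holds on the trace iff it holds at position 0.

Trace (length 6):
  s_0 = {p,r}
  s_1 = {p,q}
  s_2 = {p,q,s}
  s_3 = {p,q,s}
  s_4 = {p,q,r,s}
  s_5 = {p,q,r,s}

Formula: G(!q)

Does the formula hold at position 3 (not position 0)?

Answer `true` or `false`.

s_0={p,r}: G(!q)=False !q=True q=False
s_1={p,q}: G(!q)=False !q=False q=True
s_2={p,q,s}: G(!q)=False !q=False q=True
s_3={p,q,s}: G(!q)=False !q=False q=True
s_4={p,q,r,s}: G(!q)=False !q=False q=True
s_5={p,q,r,s}: G(!q)=False !q=False q=True
Evaluating at position 3: result = False

Answer: false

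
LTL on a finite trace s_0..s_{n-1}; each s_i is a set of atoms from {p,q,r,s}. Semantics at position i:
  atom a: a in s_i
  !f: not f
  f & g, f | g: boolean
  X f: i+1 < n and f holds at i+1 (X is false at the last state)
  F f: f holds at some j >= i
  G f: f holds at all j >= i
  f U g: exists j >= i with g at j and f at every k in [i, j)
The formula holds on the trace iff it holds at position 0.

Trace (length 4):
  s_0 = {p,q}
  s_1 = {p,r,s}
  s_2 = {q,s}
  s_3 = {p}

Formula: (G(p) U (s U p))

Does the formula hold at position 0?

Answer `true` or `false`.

Answer: true

Derivation:
s_0={p,q}: (G(p) U (s U p))=True G(p)=False p=True (s U p)=True s=False
s_1={p,r,s}: (G(p) U (s U p))=True G(p)=False p=True (s U p)=True s=True
s_2={q,s}: (G(p) U (s U p))=True G(p)=False p=False (s U p)=True s=True
s_3={p}: (G(p) U (s U p))=True G(p)=True p=True (s U p)=True s=False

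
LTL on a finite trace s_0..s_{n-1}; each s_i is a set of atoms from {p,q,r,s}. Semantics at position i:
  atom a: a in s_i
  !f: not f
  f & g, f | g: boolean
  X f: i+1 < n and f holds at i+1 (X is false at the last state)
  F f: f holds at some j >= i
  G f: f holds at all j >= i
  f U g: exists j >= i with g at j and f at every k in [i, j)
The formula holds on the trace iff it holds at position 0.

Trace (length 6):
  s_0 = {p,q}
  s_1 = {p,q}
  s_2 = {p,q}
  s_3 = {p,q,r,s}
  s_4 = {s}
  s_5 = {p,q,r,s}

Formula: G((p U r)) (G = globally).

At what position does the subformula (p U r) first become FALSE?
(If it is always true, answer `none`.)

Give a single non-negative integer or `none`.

s_0={p,q}: (p U r)=True p=True r=False
s_1={p,q}: (p U r)=True p=True r=False
s_2={p,q}: (p U r)=True p=True r=False
s_3={p,q,r,s}: (p U r)=True p=True r=True
s_4={s}: (p U r)=False p=False r=False
s_5={p,q,r,s}: (p U r)=True p=True r=True
G((p U r)) holds globally = False
First violation at position 4.

Answer: 4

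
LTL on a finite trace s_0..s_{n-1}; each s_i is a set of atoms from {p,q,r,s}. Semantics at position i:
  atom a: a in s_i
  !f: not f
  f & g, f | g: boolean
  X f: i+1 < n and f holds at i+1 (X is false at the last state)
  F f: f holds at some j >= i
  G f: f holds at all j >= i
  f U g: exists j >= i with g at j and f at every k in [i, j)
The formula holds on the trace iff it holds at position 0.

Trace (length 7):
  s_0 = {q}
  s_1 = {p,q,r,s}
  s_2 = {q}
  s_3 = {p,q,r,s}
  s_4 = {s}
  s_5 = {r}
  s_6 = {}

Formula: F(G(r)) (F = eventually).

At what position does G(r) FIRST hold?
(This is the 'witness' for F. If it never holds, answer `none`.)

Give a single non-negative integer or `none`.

s_0={q}: G(r)=False r=False
s_1={p,q,r,s}: G(r)=False r=True
s_2={q}: G(r)=False r=False
s_3={p,q,r,s}: G(r)=False r=True
s_4={s}: G(r)=False r=False
s_5={r}: G(r)=False r=True
s_6={}: G(r)=False r=False
F(G(r)) does not hold (no witness exists).

Answer: none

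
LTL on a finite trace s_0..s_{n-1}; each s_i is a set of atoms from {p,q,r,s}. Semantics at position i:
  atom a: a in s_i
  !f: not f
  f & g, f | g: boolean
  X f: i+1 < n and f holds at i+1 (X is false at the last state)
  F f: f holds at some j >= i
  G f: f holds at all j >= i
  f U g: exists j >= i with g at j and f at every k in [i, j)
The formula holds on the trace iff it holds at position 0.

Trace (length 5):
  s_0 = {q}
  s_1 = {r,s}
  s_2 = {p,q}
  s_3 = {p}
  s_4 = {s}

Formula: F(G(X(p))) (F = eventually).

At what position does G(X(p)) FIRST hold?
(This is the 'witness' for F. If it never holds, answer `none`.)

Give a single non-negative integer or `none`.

Answer: none

Derivation:
s_0={q}: G(X(p))=False X(p)=False p=False
s_1={r,s}: G(X(p))=False X(p)=True p=False
s_2={p,q}: G(X(p))=False X(p)=True p=True
s_3={p}: G(X(p))=False X(p)=False p=True
s_4={s}: G(X(p))=False X(p)=False p=False
F(G(X(p))) does not hold (no witness exists).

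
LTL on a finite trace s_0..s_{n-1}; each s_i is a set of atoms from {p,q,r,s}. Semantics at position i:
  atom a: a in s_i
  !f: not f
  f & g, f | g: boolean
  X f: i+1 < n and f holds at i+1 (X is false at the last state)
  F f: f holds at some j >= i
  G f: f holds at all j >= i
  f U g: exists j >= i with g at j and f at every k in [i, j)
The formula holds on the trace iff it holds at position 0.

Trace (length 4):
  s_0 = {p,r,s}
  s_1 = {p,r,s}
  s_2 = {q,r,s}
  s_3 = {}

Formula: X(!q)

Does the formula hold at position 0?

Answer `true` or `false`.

s_0={p,r,s}: X(!q)=True !q=True q=False
s_1={p,r,s}: X(!q)=False !q=True q=False
s_2={q,r,s}: X(!q)=True !q=False q=True
s_3={}: X(!q)=False !q=True q=False

Answer: true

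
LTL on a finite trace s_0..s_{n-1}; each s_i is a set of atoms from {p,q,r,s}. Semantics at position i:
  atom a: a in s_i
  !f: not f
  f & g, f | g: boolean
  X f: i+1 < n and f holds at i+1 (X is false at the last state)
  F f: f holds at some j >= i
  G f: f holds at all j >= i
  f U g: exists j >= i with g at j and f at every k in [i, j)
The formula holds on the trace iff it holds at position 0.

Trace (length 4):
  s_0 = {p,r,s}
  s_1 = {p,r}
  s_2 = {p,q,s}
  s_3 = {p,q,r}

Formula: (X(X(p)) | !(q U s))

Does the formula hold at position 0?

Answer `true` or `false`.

s_0={p,r,s}: (X(X(p)) | !(q U s))=True X(X(p))=True X(p)=True p=True !(q U s)=False (q U s)=True q=False s=True
s_1={p,r}: (X(X(p)) | !(q U s))=True X(X(p))=True X(p)=True p=True !(q U s)=True (q U s)=False q=False s=False
s_2={p,q,s}: (X(X(p)) | !(q U s))=False X(X(p))=False X(p)=True p=True !(q U s)=False (q U s)=True q=True s=True
s_3={p,q,r}: (X(X(p)) | !(q U s))=True X(X(p))=False X(p)=False p=True !(q U s)=True (q U s)=False q=True s=False

Answer: true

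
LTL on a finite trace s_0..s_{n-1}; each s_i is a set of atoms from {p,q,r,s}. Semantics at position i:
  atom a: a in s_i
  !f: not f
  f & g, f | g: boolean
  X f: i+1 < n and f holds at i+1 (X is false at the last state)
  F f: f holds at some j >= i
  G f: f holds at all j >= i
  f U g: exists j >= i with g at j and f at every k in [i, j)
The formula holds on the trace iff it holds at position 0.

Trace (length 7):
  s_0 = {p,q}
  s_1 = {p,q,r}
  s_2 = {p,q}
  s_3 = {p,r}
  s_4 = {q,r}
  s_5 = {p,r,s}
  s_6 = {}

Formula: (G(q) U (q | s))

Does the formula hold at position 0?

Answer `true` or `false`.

Answer: true

Derivation:
s_0={p,q}: (G(q) U (q | s))=True G(q)=False q=True (q | s)=True s=False
s_1={p,q,r}: (G(q) U (q | s))=True G(q)=False q=True (q | s)=True s=False
s_2={p,q}: (G(q) U (q | s))=True G(q)=False q=True (q | s)=True s=False
s_3={p,r}: (G(q) U (q | s))=False G(q)=False q=False (q | s)=False s=False
s_4={q,r}: (G(q) U (q | s))=True G(q)=False q=True (q | s)=True s=False
s_5={p,r,s}: (G(q) U (q | s))=True G(q)=False q=False (q | s)=True s=True
s_6={}: (G(q) U (q | s))=False G(q)=False q=False (q | s)=False s=False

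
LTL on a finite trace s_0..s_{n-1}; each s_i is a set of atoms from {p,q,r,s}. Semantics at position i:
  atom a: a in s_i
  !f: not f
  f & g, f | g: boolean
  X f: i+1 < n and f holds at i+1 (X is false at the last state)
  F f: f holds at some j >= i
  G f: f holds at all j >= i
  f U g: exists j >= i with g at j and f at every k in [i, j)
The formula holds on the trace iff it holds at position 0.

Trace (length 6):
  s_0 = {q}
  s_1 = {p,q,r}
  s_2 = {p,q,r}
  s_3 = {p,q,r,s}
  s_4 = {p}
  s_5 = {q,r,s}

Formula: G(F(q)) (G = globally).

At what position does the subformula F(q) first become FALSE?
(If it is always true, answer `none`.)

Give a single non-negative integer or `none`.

s_0={q}: F(q)=True q=True
s_1={p,q,r}: F(q)=True q=True
s_2={p,q,r}: F(q)=True q=True
s_3={p,q,r,s}: F(q)=True q=True
s_4={p}: F(q)=True q=False
s_5={q,r,s}: F(q)=True q=True
G(F(q)) holds globally = True
No violation — formula holds at every position.

Answer: none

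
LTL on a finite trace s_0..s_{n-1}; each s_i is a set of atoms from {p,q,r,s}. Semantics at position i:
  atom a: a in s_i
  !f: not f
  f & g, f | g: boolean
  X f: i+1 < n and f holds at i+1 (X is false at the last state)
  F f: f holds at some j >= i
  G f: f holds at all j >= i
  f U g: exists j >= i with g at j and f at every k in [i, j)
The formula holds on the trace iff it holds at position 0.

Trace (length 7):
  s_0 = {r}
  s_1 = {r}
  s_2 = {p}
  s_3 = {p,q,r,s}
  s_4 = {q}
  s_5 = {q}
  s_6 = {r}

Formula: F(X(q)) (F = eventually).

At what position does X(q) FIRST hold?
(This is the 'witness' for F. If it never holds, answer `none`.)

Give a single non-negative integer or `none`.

s_0={r}: X(q)=False q=False
s_1={r}: X(q)=False q=False
s_2={p}: X(q)=True q=False
s_3={p,q,r,s}: X(q)=True q=True
s_4={q}: X(q)=True q=True
s_5={q}: X(q)=False q=True
s_6={r}: X(q)=False q=False
F(X(q)) holds; first witness at position 2.

Answer: 2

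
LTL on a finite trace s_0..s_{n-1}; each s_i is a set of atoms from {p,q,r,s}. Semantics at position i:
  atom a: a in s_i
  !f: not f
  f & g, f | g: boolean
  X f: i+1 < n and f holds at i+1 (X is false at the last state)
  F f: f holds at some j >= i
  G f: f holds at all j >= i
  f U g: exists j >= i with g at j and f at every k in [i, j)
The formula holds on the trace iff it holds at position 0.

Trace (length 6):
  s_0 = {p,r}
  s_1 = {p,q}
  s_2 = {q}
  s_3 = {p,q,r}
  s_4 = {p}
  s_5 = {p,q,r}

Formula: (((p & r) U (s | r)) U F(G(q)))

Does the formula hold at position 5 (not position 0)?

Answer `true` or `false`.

Answer: true

Derivation:
s_0={p,r}: (((p & r) U (s | r)) U F(G(q)))=True ((p & r) U (s | r))=True (p & r)=True p=True r=True (s | r)=True s=False F(G(q))=True G(q)=False q=False
s_1={p,q}: (((p & r) U (s | r)) U F(G(q)))=True ((p & r) U (s | r))=False (p & r)=False p=True r=False (s | r)=False s=False F(G(q))=True G(q)=False q=True
s_2={q}: (((p & r) U (s | r)) U F(G(q)))=True ((p & r) U (s | r))=False (p & r)=False p=False r=False (s | r)=False s=False F(G(q))=True G(q)=False q=True
s_3={p,q,r}: (((p & r) U (s | r)) U F(G(q)))=True ((p & r) U (s | r))=True (p & r)=True p=True r=True (s | r)=True s=False F(G(q))=True G(q)=False q=True
s_4={p}: (((p & r) U (s | r)) U F(G(q)))=True ((p & r) U (s | r))=False (p & r)=False p=True r=False (s | r)=False s=False F(G(q))=True G(q)=False q=False
s_5={p,q,r}: (((p & r) U (s | r)) U F(G(q)))=True ((p & r) U (s | r))=True (p & r)=True p=True r=True (s | r)=True s=False F(G(q))=True G(q)=True q=True
Evaluating at position 5: result = True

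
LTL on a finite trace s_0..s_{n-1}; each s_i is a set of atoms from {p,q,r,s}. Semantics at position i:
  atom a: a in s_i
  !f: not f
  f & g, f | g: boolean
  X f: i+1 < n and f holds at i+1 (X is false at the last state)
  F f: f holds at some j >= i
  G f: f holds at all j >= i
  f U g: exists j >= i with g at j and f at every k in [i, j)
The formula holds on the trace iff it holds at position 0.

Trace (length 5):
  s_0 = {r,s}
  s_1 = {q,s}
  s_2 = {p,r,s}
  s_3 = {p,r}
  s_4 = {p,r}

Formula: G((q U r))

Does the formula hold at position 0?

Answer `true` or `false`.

Answer: true

Derivation:
s_0={r,s}: G((q U r))=True (q U r)=True q=False r=True
s_1={q,s}: G((q U r))=True (q U r)=True q=True r=False
s_2={p,r,s}: G((q U r))=True (q U r)=True q=False r=True
s_3={p,r}: G((q U r))=True (q U r)=True q=False r=True
s_4={p,r}: G((q U r))=True (q U r)=True q=False r=True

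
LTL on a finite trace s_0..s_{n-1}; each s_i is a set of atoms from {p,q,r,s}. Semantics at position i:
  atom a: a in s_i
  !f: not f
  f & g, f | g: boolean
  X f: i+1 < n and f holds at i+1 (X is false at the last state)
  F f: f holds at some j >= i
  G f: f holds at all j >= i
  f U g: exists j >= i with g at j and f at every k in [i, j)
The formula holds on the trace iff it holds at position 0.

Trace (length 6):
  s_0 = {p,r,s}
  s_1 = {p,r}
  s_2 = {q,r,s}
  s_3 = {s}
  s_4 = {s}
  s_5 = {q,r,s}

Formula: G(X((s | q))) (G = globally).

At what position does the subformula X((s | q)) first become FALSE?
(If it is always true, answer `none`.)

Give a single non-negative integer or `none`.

s_0={p,r,s}: X((s | q))=False (s | q)=True s=True q=False
s_1={p,r}: X((s | q))=True (s | q)=False s=False q=False
s_2={q,r,s}: X((s | q))=True (s | q)=True s=True q=True
s_3={s}: X((s | q))=True (s | q)=True s=True q=False
s_4={s}: X((s | q))=True (s | q)=True s=True q=False
s_5={q,r,s}: X((s | q))=False (s | q)=True s=True q=True
G(X((s | q))) holds globally = False
First violation at position 0.

Answer: 0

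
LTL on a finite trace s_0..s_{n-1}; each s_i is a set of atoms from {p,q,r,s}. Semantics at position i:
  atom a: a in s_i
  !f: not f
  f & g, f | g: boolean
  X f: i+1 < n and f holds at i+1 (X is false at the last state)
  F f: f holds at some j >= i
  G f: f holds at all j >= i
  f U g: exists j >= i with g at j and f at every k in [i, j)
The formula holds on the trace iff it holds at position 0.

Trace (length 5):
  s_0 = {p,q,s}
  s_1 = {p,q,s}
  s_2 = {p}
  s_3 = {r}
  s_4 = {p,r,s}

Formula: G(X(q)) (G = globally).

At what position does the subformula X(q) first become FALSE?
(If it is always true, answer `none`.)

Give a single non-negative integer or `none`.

Answer: 1

Derivation:
s_0={p,q,s}: X(q)=True q=True
s_1={p,q,s}: X(q)=False q=True
s_2={p}: X(q)=False q=False
s_3={r}: X(q)=False q=False
s_4={p,r,s}: X(q)=False q=False
G(X(q)) holds globally = False
First violation at position 1.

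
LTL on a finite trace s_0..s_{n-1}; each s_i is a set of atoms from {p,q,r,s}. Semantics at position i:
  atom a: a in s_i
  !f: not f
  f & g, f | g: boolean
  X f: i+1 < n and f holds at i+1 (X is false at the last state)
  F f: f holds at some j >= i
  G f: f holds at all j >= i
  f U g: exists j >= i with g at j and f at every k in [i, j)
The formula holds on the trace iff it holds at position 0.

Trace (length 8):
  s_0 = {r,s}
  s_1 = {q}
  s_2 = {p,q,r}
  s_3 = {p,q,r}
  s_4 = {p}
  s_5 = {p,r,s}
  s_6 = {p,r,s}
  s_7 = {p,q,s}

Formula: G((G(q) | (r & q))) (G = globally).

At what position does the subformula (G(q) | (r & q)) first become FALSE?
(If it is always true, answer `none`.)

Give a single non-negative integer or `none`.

Answer: 0

Derivation:
s_0={r,s}: (G(q) | (r & q))=False G(q)=False q=False (r & q)=False r=True
s_1={q}: (G(q) | (r & q))=False G(q)=False q=True (r & q)=False r=False
s_2={p,q,r}: (G(q) | (r & q))=True G(q)=False q=True (r & q)=True r=True
s_3={p,q,r}: (G(q) | (r & q))=True G(q)=False q=True (r & q)=True r=True
s_4={p}: (G(q) | (r & q))=False G(q)=False q=False (r & q)=False r=False
s_5={p,r,s}: (G(q) | (r & q))=False G(q)=False q=False (r & q)=False r=True
s_6={p,r,s}: (G(q) | (r & q))=False G(q)=False q=False (r & q)=False r=True
s_7={p,q,s}: (G(q) | (r & q))=True G(q)=True q=True (r & q)=False r=False
G((G(q) | (r & q))) holds globally = False
First violation at position 0.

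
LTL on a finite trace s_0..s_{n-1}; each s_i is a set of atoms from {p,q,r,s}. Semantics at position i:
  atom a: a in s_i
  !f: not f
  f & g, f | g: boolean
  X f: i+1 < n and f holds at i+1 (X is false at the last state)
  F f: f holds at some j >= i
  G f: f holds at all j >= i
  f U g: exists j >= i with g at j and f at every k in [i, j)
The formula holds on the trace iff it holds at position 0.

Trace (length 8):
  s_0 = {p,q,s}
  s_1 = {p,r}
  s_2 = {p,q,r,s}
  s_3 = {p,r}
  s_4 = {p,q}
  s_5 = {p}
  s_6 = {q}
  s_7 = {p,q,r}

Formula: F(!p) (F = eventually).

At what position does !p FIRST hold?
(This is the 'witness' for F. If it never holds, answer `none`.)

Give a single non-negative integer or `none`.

s_0={p,q,s}: !p=False p=True
s_1={p,r}: !p=False p=True
s_2={p,q,r,s}: !p=False p=True
s_3={p,r}: !p=False p=True
s_4={p,q}: !p=False p=True
s_5={p}: !p=False p=True
s_6={q}: !p=True p=False
s_7={p,q,r}: !p=False p=True
F(!p) holds; first witness at position 6.

Answer: 6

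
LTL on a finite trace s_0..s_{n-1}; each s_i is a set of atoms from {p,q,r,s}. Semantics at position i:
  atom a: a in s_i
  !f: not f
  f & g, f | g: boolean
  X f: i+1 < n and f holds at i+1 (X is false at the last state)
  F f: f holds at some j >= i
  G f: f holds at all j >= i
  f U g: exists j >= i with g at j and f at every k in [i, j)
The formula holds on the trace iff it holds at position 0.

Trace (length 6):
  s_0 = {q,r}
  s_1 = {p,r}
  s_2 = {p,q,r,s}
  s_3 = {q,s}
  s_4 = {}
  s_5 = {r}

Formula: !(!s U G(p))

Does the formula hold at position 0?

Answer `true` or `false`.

s_0={q,r}: !(!s U G(p))=True (!s U G(p))=False !s=True s=False G(p)=False p=False
s_1={p,r}: !(!s U G(p))=True (!s U G(p))=False !s=True s=False G(p)=False p=True
s_2={p,q,r,s}: !(!s U G(p))=True (!s U G(p))=False !s=False s=True G(p)=False p=True
s_3={q,s}: !(!s U G(p))=True (!s U G(p))=False !s=False s=True G(p)=False p=False
s_4={}: !(!s U G(p))=True (!s U G(p))=False !s=True s=False G(p)=False p=False
s_5={r}: !(!s U G(p))=True (!s U G(p))=False !s=True s=False G(p)=False p=False

Answer: true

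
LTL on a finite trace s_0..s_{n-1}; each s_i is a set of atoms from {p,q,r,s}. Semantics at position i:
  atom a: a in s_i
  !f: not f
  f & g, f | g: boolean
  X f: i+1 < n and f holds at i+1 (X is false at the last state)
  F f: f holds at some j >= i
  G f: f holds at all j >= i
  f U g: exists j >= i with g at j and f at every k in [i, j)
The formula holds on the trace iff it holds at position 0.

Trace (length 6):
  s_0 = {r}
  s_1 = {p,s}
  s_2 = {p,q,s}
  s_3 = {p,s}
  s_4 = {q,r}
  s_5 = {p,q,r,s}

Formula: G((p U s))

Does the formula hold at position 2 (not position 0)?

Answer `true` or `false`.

s_0={r}: G((p U s))=False (p U s)=False p=False s=False
s_1={p,s}: G((p U s))=False (p U s)=True p=True s=True
s_2={p,q,s}: G((p U s))=False (p U s)=True p=True s=True
s_3={p,s}: G((p U s))=False (p U s)=True p=True s=True
s_4={q,r}: G((p U s))=False (p U s)=False p=False s=False
s_5={p,q,r,s}: G((p U s))=True (p U s)=True p=True s=True
Evaluating at position 2: result = False

Answer: false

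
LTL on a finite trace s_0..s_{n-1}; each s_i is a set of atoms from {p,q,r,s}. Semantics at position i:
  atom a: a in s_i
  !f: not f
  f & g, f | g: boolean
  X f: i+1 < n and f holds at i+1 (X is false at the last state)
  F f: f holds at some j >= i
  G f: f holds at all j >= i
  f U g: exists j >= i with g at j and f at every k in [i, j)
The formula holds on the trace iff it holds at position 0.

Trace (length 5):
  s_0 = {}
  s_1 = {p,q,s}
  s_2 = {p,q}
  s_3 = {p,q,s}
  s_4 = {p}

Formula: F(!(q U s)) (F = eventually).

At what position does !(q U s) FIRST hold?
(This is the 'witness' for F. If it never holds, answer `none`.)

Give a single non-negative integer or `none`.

Answer: 0

Derivation:
s_0={}: !(q U s)=True (q U s)=False q=False s=False
s_1={p,q,s}: !(q U s)=False (q U s)=True q=True s=True
s_2={p,q}: !(q U s)=False (q U s)=True q=True s=False
s_3={p,q,s}: !(q U s)=False (q U s)=True q=True s=True
s_4={p}: !(q U s)=True (q U s)=False q=False s=False
F(!(q U s)) holds; first witness at position 0.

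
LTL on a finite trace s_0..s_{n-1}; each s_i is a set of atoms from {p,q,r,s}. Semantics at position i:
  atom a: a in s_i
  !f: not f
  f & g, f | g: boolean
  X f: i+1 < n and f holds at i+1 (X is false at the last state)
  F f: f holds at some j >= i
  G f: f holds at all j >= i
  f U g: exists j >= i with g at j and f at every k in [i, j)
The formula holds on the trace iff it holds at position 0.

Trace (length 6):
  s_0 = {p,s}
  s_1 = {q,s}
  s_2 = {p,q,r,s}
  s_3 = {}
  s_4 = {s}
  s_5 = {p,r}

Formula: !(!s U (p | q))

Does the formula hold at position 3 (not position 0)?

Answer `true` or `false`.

Answer: true

Derivation:
s_0={p,s}: !(!s U (p | q))=False (!s U (p | q))=True !s=False s=True (p | q)=True p=True q=False
s_1={q,s}: !(!s U (p | q))=False (!s U (p | q))=True !s=False s=True (p | q)=True p=False q=True
s_2={p,q,r,s}: !(!s U (p | q))=False (!s U (p | q))=True !s=False s=True (p | q)=True p=True q=True
s_3={}: !(!s U (p | q))=True (!s U (p | q))=False !s=True s=False (p | q)=False p=False q=False
s_4={s}: !(!s U (p | q))=True (!s U (p | q))=False !s=False s=True (p | q)=False p=False q=False
s_5={p,r}: !(!s U (p | q))=False (!s U (p | q))=True !s=True s=False (p | q)=True p=True q=False
Evaluating at position 3: result = True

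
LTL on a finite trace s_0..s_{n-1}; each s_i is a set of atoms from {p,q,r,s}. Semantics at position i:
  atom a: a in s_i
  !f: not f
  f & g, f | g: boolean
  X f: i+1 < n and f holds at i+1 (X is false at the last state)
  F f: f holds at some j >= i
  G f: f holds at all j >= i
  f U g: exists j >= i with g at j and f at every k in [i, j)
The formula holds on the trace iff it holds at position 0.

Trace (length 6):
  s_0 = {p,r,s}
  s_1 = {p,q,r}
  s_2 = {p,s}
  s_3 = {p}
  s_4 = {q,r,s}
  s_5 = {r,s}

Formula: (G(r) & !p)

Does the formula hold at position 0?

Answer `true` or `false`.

Answer: false

Derivation:
s_0={p,r,s}: (G(r) & !p)=False G(r)=False r=True !p=False p=True
s_1={p,q,r}: (G(r) & !p)=False G(r)=False r=True !p=False p=True
s_2={p,s}: (G(r) & !p)=False G(r)=False r=False !p=False p=True
s_3={p}: (G(r) & !p)=False G(r)=False r=False !p=False p=True
s_4={q,r,s}: (G(r) & !p)=True G(r)=True r=True !p=True p=False
s_5={r,s}: (G(r) & !p)=True G(r)=True r=True !p=True p=False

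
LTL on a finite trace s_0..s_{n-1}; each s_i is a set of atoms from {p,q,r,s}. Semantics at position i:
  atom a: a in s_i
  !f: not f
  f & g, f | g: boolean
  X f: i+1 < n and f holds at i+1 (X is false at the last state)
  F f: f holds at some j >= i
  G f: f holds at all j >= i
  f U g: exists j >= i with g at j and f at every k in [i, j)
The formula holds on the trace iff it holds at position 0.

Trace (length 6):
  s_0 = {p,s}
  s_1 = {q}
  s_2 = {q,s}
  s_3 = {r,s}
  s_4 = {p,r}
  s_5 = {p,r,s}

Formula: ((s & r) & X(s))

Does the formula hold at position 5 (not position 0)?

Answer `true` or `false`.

Answer: false

Derivation:
s_0={p,s}: ((s & r) & X(s))=False (s & r)=False s=True r=False X(s)=False
s_1={q}: ((s & r) & X(s))=False (s & r)=False s=False r=False X(s)=True
s_2={q,s}: ((s & r) & X(s))=False (s & r)=False s=True r=False X(s)=True
s_3={r,s}: ((s & r) & X(s))=False (s & r)=True s=True r=True X(s)=False
s_4={p,r}: ((s & r) & X(s))=False (s & r)=False s=False r=True X(s)=True
s_5={p,r,s}: ((s & r) & X(s))=False (s & r)=True s=True r=True X(s)=False
Evaluating at position 5: result = False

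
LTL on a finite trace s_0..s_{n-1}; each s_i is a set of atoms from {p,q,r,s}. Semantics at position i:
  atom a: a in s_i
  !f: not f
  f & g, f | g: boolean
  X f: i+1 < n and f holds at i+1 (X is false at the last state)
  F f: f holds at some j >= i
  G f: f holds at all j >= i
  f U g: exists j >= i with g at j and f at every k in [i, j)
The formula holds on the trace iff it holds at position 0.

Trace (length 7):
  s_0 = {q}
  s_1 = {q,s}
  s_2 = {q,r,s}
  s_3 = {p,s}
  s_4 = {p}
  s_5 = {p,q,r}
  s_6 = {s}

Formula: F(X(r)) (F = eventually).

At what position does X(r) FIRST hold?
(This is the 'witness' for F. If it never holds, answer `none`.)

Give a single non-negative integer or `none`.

s_0={q}: X(r)=False r=False
s_1={q,s}: X(r)=True r=False
s_2={q,r,s}: X(r)=False r=True
s_3={p,s}: X(r)=False r=False
s_4={p}: X(r)=True r=False
s_5={p,q,r}: X(r)=False r=True
s_6={s}: X(r)=False r=False
F(X(r)) holds; first witness at position 1.

Answer: 1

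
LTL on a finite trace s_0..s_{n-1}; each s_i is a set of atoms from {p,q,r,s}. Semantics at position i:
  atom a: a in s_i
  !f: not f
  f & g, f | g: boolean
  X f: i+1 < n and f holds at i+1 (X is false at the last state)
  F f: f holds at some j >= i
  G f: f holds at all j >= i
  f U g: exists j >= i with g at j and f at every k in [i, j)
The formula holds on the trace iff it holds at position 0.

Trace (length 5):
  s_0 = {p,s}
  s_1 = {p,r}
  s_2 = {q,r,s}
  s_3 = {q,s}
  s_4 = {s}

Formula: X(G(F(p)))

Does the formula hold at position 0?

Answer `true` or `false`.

Answer: false

Derivation:
s_0={p,s}: X(G(F(p)))=False G(F(p))=False F(p)=True p=True
s_1={p,r}: X(G(F(p)))=False G(F(p))=False F(p)=True p=True
s_2={q,r,s}: X(G(F(p)))=False G(F(p))=False F(p)=False p=False
s_3={q,s}: X(G(F(p)))=False G(F(p))=False F(p)=False p=False
s_4={s}: X(G(F(p)))=False G(F(p))=False F(p)=False p=False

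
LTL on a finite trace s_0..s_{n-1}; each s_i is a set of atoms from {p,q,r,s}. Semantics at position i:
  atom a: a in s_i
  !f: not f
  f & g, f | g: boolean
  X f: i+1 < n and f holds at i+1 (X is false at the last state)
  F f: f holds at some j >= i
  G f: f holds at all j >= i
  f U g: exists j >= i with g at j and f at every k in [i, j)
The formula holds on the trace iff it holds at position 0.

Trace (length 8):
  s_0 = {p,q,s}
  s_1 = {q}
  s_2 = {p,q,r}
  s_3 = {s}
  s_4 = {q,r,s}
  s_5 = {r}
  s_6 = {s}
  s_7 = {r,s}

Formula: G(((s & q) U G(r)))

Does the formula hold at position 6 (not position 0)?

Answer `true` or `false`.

Answer: false

Derivation:
s_0={p,q,s}: G(((s & q) U G(r)))=False ((s & q) U G(r))=False (s & q)=True s=True q=True G(r)=False r=False
s_1={q}: G(((s & q) U G(r)))=False ((s & q) U G(r))=False (s & q)=False s=False q=True G(r)=False r=False
s_2={p,q,r}: G(((s & q) U G(r)))=False ((s & q) U G(r))=False (s & q)=False s=False q=True G(r)=False r=True
s_3={s}: G(((s & q) U G(r)))=False ((s & q) U G(r))=False (s & q)=False s=True q=False G(r)=False r=False
s_4={q,r,s}: G(((s & q) U G(r)))=False ((s & q) U G(r))=False (s & q)=True s=True q=True G(r)=False r=True
s_5={r}: G(((s & q) U G(r)))=False ((s & q) U G(r))=False (s & q)=False s=False q=False G(r)=False r=True
s_6={s}: G(((s & q) U G(r)))=False ((s & q) U G(r))=False (s & q)=False s=True q=False G(r)=False r=False
s_7={r,s}: G(((s & q) U G(r)))=True ((s & q) U G(r))=True (s & q)=False s=True q=False G(r)=True r=True
Evaluating at position 6: result = False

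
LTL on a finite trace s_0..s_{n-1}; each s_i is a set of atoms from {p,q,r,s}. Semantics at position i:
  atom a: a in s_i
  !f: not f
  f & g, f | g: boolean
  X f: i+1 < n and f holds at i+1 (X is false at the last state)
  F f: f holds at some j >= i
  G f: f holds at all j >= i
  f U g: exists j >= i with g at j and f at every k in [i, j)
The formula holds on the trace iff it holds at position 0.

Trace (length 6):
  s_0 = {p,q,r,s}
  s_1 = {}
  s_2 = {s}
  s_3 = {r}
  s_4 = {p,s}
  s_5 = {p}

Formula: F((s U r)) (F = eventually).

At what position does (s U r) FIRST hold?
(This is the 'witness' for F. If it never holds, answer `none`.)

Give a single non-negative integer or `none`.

s_0={p,q,r,s}: (s U r)=True s=True r=True
s_1={}: (s U r)=False s=False r=False
s_2={s}: (s U r)=True s=True r=False
s_3={r}: (s U r)=True s=False r=True
s_4={p,s}: (s U r)=False s=True r=False
s_5={p}: (s U r)=False s=False r=False
F((s U r)) holds; first witness at position 0.

Answer: 0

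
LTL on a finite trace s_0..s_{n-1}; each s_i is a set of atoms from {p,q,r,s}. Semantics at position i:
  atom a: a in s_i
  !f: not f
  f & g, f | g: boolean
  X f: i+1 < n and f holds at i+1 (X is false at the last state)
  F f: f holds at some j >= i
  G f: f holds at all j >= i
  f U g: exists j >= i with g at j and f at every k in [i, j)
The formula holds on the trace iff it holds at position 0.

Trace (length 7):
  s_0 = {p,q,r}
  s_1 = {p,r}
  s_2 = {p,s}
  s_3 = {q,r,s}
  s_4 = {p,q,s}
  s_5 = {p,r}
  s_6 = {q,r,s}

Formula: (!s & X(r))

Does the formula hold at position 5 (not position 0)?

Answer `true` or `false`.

s_0={p,q,r}: (!s & X(r))=True !s=True s=False X(r)=True r=True
s_1={p,r}: (!s & X(r))=False !s=True s=False X(r)=False r=True
s_2={p,s}: (!s & X(r))=False !s=False s=True X(r)=True r=False
s_3={q,r,s}: (!s & X(r))=False !s=False s=True X(r)=False r=True
s_4={p,q,s}: (!s & X(r))=False !s=False s=True X(r)=True r=False
s_5={p,r}: (!s & X(r))=True !s=True s=False X(r)=True r=True
s_6={q,r,s}: (!s & X(r))=False !s=False s=True X(r)=False r=True
Evaluating at position 5: result = True

Answer: true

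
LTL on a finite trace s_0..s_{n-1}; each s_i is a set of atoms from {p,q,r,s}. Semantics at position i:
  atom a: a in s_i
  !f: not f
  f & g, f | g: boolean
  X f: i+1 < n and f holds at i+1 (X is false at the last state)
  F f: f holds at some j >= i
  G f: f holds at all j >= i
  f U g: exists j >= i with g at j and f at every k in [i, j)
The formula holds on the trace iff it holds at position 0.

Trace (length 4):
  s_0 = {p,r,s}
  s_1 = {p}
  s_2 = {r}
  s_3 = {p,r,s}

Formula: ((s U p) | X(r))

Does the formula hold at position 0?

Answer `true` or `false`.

Answer: true

Derivation:
s_0={p,r,s}: ((s U p) | X(r))=True (s U p)=True s=True p=True X(r)=False r=True
s_1={p}: ((s U p) | X(r))=True (s U p)=True s=False p=True X(r)=True r=False
s_2={r}: ((s U p) | X(r))=True (s U p)=False s=False p=False X(r)=True r=True
s_3={p,r,s}: ((s U p) | X(r))=True (s U p)=True s=True p=True X(r)=False r=True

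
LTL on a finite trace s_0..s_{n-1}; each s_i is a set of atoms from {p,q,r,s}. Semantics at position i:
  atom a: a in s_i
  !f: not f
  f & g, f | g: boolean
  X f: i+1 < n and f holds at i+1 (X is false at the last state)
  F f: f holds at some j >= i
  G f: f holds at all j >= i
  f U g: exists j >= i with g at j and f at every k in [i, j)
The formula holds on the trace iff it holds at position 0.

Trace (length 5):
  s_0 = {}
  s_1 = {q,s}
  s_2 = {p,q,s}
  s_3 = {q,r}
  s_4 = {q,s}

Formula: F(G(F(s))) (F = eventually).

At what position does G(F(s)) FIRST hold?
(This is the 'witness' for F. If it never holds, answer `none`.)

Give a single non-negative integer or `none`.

s_0={}: G(F(s))=True F(s)=True s=False
s_1={q,s}: G(F(s))=True F(s)=True s=True
s_2={p,q,s}: G(F(s))=True F(s)=True s=True
s_3={q,r}: G(F(s))=True F(s)=True s=False
s_4={q,s}: G(F(s))=True F(s)=True s=True
F(G(F(s))) holds; first witness at position 0.

Answer: 0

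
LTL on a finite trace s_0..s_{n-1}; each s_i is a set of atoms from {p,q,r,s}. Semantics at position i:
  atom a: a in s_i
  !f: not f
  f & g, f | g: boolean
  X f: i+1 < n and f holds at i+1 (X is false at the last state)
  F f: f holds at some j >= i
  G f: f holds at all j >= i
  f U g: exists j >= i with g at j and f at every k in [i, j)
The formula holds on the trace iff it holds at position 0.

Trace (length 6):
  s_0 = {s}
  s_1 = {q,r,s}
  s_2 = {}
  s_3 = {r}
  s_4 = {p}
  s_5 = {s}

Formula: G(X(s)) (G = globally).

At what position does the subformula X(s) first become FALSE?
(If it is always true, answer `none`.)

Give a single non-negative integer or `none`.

s_0={s}: X(s)=True s=True
s_1={q,r,s}: X(s)=False s=True
s_2={}: X(s)=False s=False
s_3={r}: X(s)=False s=False
s_4={p}: X(s)=True s=False
s_5={s}: X(s)=False s=True
G(X(s)) holds globally = False
First violation at position 1.

Answer: 1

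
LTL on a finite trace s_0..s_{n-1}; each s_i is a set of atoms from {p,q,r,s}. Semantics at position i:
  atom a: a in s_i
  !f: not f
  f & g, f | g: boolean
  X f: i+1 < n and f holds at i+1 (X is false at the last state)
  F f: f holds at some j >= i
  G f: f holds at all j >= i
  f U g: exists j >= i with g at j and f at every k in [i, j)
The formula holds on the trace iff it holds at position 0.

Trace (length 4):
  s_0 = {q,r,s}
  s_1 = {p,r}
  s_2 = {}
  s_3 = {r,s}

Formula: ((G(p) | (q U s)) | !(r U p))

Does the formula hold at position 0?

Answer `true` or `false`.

s_0={q,r,s}: ((G(p) | (q U s)) | !(r U p))=True (G(p) | (q U s))=True G(p)=False p=False (q U s)=True q=True s=True !(r U p)=False (r U p)=True r=True
s_1={p,r}: ((G(p) | (q U s)) | !(r U p))=False (G(p) | (q U s))=False G(p)=False p=True (q U s)=False q=False s=False !(r U p)=False (r U p)=True r=True
s_2={}: ((G(p) | (q U s)) | !(r U p))=True (G(p) | (q U s))=False G(p)=False p=False (q U s)=False q=False s=False !(r U p)=True (r U p)=False r=False
s_3={r,s}: ((G(p) | (q U s)) | !(r U p))=True (G(p) | (q U s))=True G(p)=False p=False (q U s)=True q=False s=True !(r U p)=True (r U p)=False r=True

Answer: true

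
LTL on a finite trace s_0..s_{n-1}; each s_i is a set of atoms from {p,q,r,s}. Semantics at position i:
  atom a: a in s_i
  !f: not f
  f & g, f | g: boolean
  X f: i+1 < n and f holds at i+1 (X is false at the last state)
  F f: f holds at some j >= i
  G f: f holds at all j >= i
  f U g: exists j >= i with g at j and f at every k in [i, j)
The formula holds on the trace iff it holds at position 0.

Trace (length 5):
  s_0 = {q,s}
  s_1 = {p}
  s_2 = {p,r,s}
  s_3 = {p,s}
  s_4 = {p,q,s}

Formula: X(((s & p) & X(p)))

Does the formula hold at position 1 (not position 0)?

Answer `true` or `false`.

s_0={q,s}: X(((s & p) & X(p)))=False ((s & p) & X(p))=False (s & p)=False s=True p=False X(p)=True
s_1={p}: X(((s & p) & X(p)))=True ((s & p) & X(p))=False (s & p)=False s=False p=True X(p)=True
s_2={p,r,s}: X(((s & p) & X(p)))=True ((s & p) & X(p))=True (s & p)=True s=True p=True X(p)=True
s_3={p,s}: X(((s & p) & X(p)))=False ((s & p) & X(p))=True (s & p)=True s=True p=True X(p)=True
s_4={p,q,s}: X(((s & p) & X(p)))=False ((s & p) & X(p))=False (s & p)=True s=True p=True X(p)=False
Evaluating at position 1: result = True

Answer: true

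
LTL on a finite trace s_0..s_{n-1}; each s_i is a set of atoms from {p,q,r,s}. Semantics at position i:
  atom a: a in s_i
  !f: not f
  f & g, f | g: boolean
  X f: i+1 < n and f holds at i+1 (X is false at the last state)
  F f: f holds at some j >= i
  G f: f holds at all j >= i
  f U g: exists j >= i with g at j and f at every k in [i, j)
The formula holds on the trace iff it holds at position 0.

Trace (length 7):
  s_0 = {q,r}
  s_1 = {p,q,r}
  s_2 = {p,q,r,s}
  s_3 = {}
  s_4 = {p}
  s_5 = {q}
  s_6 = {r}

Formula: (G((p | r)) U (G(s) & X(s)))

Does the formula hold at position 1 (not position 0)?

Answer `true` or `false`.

Answer: false

Derivation:
s_0={q,r}: (G((p | r)) U (G(s) & X(s)))=False G((p | r))=False (p | r)=True p=False r=True (G(s) & X(s))=False G(s)=False s=False X(s)=False
s_1={p,q,r}: (G((p | r)) U (G(s) & X(s)))=False G((p | r))=False (p | r)=True p=True r=True (G(s) & X(s))=False G(s)=False s=False X(s)=True
s_2={p,q,r,s}: (G((p | r)) U (G(s) & X(s)))=False G((p | r))=False (p | r)=True p=True r=True (G(s) & X(s))=False G(s)=False s=True X(s)=False
s_3={}: (G((p | r)) U (G(s) & X(s)))=False G((p | r))=False (p | r)=False p=False r=False (G(s) & X(s))=False G(s)=False s=False X(s)=False
s_4={p}: (G((p | r)) U (G(s) & X(s)))=False G((p | r))=False (p | r)=True p=True r=False (G(s) & X(s))=False G(s)=False s=False X(s)=False
s_5={q}: (G((p | r)) U (G(s) & X(s)))=False G((p | r))=False (p | r)=False p=False r=False (G(s) & X(s))=False G(s)=False s=False X(s)=False
s_6={r}: (G((p | r)) U (G(s) & X(s)))=False G((p | r))=True (p | r)=True p=False r=True (G(s) & X(s))=False G(s)=False s=False X(s)=False
Evaluating at position 1: result = False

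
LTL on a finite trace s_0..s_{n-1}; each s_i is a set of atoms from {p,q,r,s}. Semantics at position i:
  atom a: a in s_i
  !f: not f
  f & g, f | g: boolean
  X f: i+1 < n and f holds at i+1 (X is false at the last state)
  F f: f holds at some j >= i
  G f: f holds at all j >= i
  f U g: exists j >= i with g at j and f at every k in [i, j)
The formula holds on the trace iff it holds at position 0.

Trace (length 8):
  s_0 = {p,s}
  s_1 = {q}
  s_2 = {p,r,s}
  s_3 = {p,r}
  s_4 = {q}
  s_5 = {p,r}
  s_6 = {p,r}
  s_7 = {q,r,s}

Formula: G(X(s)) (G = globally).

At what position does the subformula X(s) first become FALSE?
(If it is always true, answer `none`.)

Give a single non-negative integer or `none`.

Answer: 0

Derivation:
s_0={p,s}: X(s)=False s=True
s_1={q}: X(s)=True s=False
s_2={p,r,s}: X(s)=False s=True
s_3={p,r}: X(s)=False s=False
s_4={q}: X(s)=False s=False
s_5={p,r}: X(s)=False s=False
s_6={p,r}: X(s)=True s=False
s_7={q,r,s}: X(s)=False s=True
G(X(s)) holds globally = False
First violation at position 0.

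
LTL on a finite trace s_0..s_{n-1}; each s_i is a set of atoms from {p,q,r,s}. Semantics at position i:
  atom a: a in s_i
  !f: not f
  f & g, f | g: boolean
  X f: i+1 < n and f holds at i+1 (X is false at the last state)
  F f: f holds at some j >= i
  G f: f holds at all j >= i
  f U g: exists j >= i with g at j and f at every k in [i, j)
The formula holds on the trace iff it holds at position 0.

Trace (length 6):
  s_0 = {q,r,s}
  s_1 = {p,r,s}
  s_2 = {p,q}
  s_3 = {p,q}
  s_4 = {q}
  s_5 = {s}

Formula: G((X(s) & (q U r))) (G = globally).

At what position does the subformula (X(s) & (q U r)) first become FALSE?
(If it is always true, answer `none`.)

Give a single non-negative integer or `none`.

Answer: 1

Derivation:
s_0={q,r,s}: (X(s) & (q U r))=True X(s)=True s=True (q U r)=True q=True r=True
s_1={p,r,s}: (X(s) & (q U r))=False X(s)=False s=True (q U r)=True q=False r=True
s_2={p,q}: (X(s) & (q U r))=False X(s)=False s=False (q U r)=False q=True r=False
s_3={p,q}: (X(s) & (q U r))=False X(s)=False s=False (q U r)=False q=True r=False
s_4={q}: (X(s) & (q U r))=False X(s)=True s=False (q U r)=False q=True r=False
s_5={s}: (X(s) & (q U r))=False X(s)=False s=True (q U r)=False q=False r=False
G((X(s) & (q U r))) holds globally = False
First violation at position 1.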